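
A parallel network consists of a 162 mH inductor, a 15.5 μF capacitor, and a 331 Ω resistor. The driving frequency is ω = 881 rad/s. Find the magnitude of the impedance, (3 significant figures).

137 Ω

X_L = ωL = 143 Ω
X_C = 1/(ωC) = 73.2 Ω
Parallel: admittances add. Y = 1/R + 1/(jωL) + jωC
Y = (0.00302 + j0.00665) S
|Y| = 0.00730 S → |Z| = 1/|Y| = 137 Ω, ∠Z = −∠Y = -65.6°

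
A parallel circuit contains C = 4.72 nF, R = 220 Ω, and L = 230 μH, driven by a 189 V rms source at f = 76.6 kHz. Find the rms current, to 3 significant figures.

1.54 A

ω = 2πf = 481300 rad/s
X_L = ωL = 111 Ω
X_C = 1/(ωC) = 440 Ω
Parallel: admittances add. Y = 1/R + 1/(jωL) + jωC
Y = (0.00455 − j0.00676) S
|Y| = 0.00815 S → |Z| = 1/|Y| = 123 Ω, ∠Z = −∠Y = 56.1°
I = V/|Z| = 189/123 = 1.54 A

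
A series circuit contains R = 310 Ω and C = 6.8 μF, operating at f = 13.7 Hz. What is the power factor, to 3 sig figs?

ω = 2πf = 86.08 rad/s
X_C = 1/(ωC) = 1710 Ω
Z = 310 − j1710 Ω
|Z| = √(310² + 1710²) = 1740 Ω
∠Z = arctan(-1710/310) = -79.7°
cos φ = cos(-79.7°) = 0.179

0.179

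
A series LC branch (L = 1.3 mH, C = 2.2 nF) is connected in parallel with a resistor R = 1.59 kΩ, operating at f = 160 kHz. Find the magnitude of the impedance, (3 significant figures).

ω = 2πf = 1.005e+06 rad/s
X_L = ωL = 1310 Ω
X_C = 1/(ωC) = 452 Ω
Branch 1: Z₁ = R = 1590 Ω
Branch 2 (series LC): Z₂ = j(X_L − X_C) = j855 Ω
Parallel: Z = Z₁Z₂/(Z₁+Z₂), |Z| = 753 Ω, ∠Z = 61.7°

753 Ω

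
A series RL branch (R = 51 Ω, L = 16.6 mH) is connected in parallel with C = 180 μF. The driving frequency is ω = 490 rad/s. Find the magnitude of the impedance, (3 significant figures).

11.5 Ω

X_L = ωL = 8.13 Ω
X_C = 1/(ωC) = 11.3 Ω
Branch 1 (R+jX_L): Z₁ = 51.0 + j8.13 Ω, |Z₁| = 51.6 Ω
Branch 2 (−jX_C): Z₂ = −j11.3 Ω
Parallel: Z = Z₁Z₂/(Z₁+Z₂), |Z| = 11.5 Ω, ∠Z = -77.3°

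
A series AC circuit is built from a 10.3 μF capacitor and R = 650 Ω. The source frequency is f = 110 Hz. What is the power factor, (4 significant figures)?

ω = 2πf = 691.2 rad/s
X_C = 1/(ωC) = 140.5 Ω
Z = 650.0 − j140.5 Ω
|Z| = √(650.0² + 140.5²) = 665.0 Ω
∠Z = arctan(-140.5/650.0) = -12.19°
cos φ = cos(-12.19°) = 0.9774

0.9774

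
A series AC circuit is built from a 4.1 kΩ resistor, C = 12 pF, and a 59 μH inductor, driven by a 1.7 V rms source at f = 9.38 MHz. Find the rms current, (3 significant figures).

370 μA

ω = 2πf = 5.894e+07 rad/s
X_L = ωL = 3480 Ω
X_C = 1/(ωC) = 1410 Ω
Net reactance X = X_L − X_C = 2060 Ω
Z = 4100 + j2060 Ω
|Z| = √(4100² + 2060²) = 4590 Ω
I = V/|Z| = 1.7/4590 = 370 μA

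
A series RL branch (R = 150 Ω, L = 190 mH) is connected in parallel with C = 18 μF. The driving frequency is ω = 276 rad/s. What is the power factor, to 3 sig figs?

0.899

X_L = ωL = 52.4 Ω
X_C = 1/(ωC) = 201 Ω
Branch 1 (R+jX_L): Z₁ = 150 + j52.4 Ω, |Z₁| = 159 Ω
Branch 2 (−jX_C): Z₂ = −j201 Ω
Parallel: Z = Z₁Z₂/(Z₁+Z₂), |Z| = 151 Ω, ∠Z = -26.0°
cos φ = cos(-26.0°) = 0.899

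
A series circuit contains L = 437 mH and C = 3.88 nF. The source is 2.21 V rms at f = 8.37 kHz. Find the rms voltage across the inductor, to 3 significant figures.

2.81 V

ω = 2πf = 52590 rad/s
X_L = ωL = 23000 Ω
X_C = 1/(ωC) = 4900 Ω
Net reactance X = X_L − X_C = 18100 Ω
Z = j18100 Ω
|Z| = √(0² + 18100²) = 18100 Ω
I = V/|Z| = 122 μA
V_L = I·|Z_L| = 0.000122 × 23000 = 2.81 V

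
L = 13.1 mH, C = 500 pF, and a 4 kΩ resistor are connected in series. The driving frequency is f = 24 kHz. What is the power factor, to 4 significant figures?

0.3340

ω = 2πf = 150800 rad/s
X_L = ωL = 1975 Ω
X_C = 1/(ωC) = 13260 Ω
Net reactance X = X_L − X_C = -11290 Ω
Z = 4000 − j11290 Ω
|Z| = √(4000² + 11290²) = 11980 Ω
∠Z = arctan(-11290/4000) = -70.49°
cos φ = cos(-70.49°) = 0.3340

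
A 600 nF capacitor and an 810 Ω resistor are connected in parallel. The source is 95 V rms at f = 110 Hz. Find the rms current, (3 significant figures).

ω = 2πf = 691.2 rad/s
X_C = 1/(ωC) = 2410 Ω
Parallel: admittances add. Y = 1/R + jωC
Y = (0.00123 + j0.000415) S
|Y| = 0.00130 S → |Z| = 1/|Y| = 768 Ω, ∠Z = −∠Y = -18.6°
I = V/|Z| = 95/768 = 124 mA

124 mA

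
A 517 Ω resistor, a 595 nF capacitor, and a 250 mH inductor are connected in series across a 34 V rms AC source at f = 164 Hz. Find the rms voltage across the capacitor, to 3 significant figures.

37.8 V

ω = 2πf = 1030 rad/s
X_L = ωL = 258 Ω
X_C = 1/(ωC) = 1630 Ω
Net reactance X = X_L − X_C = -1370 Ω
Z = 517 − j1370 Ω
|Z| = √(517² + 1370²) = 1470 Ω
I = V/|Z| = 23.2 mA
V_C = I·|Z_C| = 0.0232 × 1630 = 37.8 V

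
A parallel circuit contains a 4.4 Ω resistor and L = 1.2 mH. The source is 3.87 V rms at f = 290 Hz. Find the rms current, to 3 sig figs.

1.98 A

ω = 2πf = 1822 rad/s
X_L = ωL = 2.19 Ω
Parallel: admittances add. Y = 1/R + 1/(jωL)
Y = (0.227 − j0.457) S
|Y| = 0.511 S → |Z| = 1/|Y| = 1.96 Ω, ∠Z = −∠Y = 63.6°
I = V/|Z| = 3.87/1.96 = 1.98 A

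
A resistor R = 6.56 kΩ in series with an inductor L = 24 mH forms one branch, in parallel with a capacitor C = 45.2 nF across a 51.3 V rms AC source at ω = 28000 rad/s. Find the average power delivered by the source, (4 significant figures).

397.0 mW

X_L = ωL = 672.0 Ω
X_C = 1/(ωC) = 790.1 Ω
Branch 1 (R+jX_L): Z₁ = 6560 + j672.0 Ω, |Z₁| = 6594 Ω
Branch 2 (−jX_C): Z₂ = −j790.1 Ω
Parallel: Z = Z₁Z₂/(Z₁+Z₂), |Z| = 794.1 Ω, ∠Z = -83.12°
I = V/|Z| = 64.60 mA
P = VI cos φ = 51.3 × 0.06460 × cos(-83.12°) = 397.0 mW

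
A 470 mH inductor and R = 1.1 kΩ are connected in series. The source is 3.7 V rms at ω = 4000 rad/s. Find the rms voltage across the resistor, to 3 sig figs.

1.87 V

X_L = ωL = 1880 Ω
Z = 1100 + j1880 Ω
|Z| = √(1100² + 1880²) = 2180 Ω
I = V/|Z| = 1.70 mA
V_R = I·|Z_R| = 0.00170 × 1100 = 1.87 V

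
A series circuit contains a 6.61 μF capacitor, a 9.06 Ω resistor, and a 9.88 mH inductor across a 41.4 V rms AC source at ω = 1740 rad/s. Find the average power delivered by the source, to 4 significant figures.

X_L = ωL = 17.19 Ω
X_C = 1/(ωC) = 86.95 Ω
Net reactance X = X_L − X_C = -69.75 Ω
Z = 9.060 − j69.75 Ω
|Z| = √(9.060² + 69.75²) = 70.34 Ω
∠Z = arctan(-69.75/9.060) = -82.60°
I = V/|Z| = 588.6 mA
P = VI cos φ = 41.4 × 0.5886 × cos(-82.60°) = 3.138 W

3.138 W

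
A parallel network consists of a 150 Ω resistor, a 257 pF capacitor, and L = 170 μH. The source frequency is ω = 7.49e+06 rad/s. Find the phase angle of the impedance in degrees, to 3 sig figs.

-9.70°

X_L = ωL = 1270 Ω
X_C = 1/(ωC) = 519 Ω
Parallel: admittances add. Y = 1/R + 1/(jωL) + jωC
Y = (0.00667 + j0.00114) S
|Y| = 0.00676 S → |Z| = 1/|Y| = 148 Ω, ∠Z = −∠Y = -9.70°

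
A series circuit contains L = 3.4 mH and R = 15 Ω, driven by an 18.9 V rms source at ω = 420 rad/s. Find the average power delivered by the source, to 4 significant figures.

X_L = ωL = 1.428 Ω
Z = 15.00 + j1.428 Ω
|Z| = √(15.00² + 1.428²) = 15.07 Ω
∠Z = arctan(1.428/15.00) = 5.438°
I = V/|Z| = 1.254 A
P = VI cos φ = 18.9 × 1.254 × cos(5.438°) = 23.60 W

23.60 W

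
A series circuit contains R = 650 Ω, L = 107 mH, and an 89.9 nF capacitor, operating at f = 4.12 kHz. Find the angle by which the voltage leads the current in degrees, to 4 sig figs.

ω = 2πf = 25890 rad/s
X_L = ωL = 2770 Ω
X_C = 1/(ωC) = 429.7 Ω
Net reactance X = X_L − X_C = 2340 Ω
Z = 650.0 + j2340 Ω
|Z| = √(650.0² + 2340²) = 2429 Ω
∠Z = arctan(2340/650.0) = 74.48°

74.48°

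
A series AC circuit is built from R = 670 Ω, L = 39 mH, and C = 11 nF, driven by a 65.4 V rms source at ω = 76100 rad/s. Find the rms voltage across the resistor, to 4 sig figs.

23.12 V

X_L = ωL = 2968 Ω
X_C = 1/(ωC) = 1195 Ω
Net reactance X = X_L − X_C = 1773 Ω
Z = 670.0 + j1773 Ω
|Z| = √(670.0² + 1773²) = 1896 Ω
I = V/|Z| = 34.50 mA
V_R = I·|Z_R| = 0.03450 × 670.0 = 23.12 V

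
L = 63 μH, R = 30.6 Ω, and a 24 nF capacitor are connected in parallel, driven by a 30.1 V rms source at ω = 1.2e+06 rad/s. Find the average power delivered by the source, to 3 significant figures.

X_L = ωL = 75.6 Ω
X_C = 1/(ωC) = 34.7 Ω
Parallel: admittances add. Y = 1/R + 1/(jωL) + jωC
Y = (0.0327 + j0.0156) S
|Y| = 0.0362 S → |Z| = 1/|Y| = 27.6 Ω, ∠Z = −∠Y = -25.5°
I = V/|Z| = 1.09 A
P = VI cos φ = 30.1 × 1.09 × cos(-25.5°) = 29.6 W

29.6 W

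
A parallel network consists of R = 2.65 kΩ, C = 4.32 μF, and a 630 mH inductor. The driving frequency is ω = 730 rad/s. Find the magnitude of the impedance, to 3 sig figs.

953 Ω

X_L = ωL = 460 Ω
X_C = 1/(ωC) = 317 Ω
Parallel: admittances add. Y = 1/R + 1/(jωL) + jωC
Y = (0.000377 + j0.000979) S
|Y| = 0.00105 S → |Z| = 1/|Y| = 953 Ω, ∠Z = −∠Y = -68.9°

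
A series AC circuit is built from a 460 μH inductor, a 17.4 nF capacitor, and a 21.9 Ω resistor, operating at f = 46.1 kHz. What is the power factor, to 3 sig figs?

0.319

ω = 2πf = 289700 rad/s
X_L = ωL = 133 Ω
X_C = 1/(ωC) = 198 Ω
Net reactance X = X_L − X_C = -65.2 Ω
Z = 21.9 − j65.2 Ω
|Z| = √(21.9² + 65.2²) = 68.8 Ω
∠Z = arctan(-65.2/21.9) = -71.4°
cos φ = cos(-71.4°) = 0.319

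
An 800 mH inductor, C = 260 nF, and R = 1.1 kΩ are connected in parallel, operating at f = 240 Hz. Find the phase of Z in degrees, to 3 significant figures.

ω = 2πf = 1508 rad/s
X_L = ωL = 1210 Ω
X_C = 1/(ωC) = 2550 Ω
Parallel: admittances add. Y = 1/R + 1/(jωL) + jωC
Y = (0.000909 − j0.000437) S
|Y| = 0.00101 S → |Z| = 1/|Y| = 991 Ω, ∠Z = −∠Y = 25.7°

25.7°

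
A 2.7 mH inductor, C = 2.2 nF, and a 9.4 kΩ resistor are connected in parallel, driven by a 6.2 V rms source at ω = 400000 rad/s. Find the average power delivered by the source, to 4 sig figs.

4.089 mW

X_L = ωL = 1080 Ω
X_C = 1/(ωC) = 1136 Ω
Parallel: admittances add. Y = 1/R + 1/(jωL) + jωC
Y = (0.0001064 − j4.593e-05) S
|Y| = 0.0001159 S → |Z| = 1/|Y| = 8630 Ω, ∠Z = −∠Y = 23.35°
I = V/|Z| = 718.4 μA
P = VI cos φ = 6.2 × 0.0007184 × cos(23.35°) = 4.089 mW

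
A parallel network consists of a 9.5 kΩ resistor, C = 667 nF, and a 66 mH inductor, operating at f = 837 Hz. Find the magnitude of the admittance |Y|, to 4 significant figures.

635.5 μS

ω = 2πf = 5259 rad/s
X_L = ωL = 347.1 Ω
X_C = 1/(ωC) = 285.1 Ω
Parallel: admittances add. Y = 1/R + 1/(jωL) + jωC
Y = (0.0001053 + j0.0006267) S
|Y| = 0.0006355 S → |Z| = 1/|Y| = 1574 Ω, ∠Z = −∠Y = -80.47°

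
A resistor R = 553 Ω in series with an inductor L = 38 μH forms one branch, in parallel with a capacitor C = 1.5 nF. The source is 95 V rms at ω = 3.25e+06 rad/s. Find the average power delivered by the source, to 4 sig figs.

X_L = ωL = 123.5 Ω
X_C = 1/(ωC) = 205.1 Ω
Branch 1 (R+jX_L): Z₁ = 553.0 + j123.5 Ω, |Z₁| = 566.6 Ω
Branch 2 (−jX_C): Z₂ = −j205.1 Ω
Parallel: Z = Z₁Z₂/(Z₁+Z₂), |Z| = 207.9 Ω, ∠Z = -69.01°
I = V/|Z| = 456.9 mA
P = VI cos φ = 95 × 0.4569 × cos(-69.01°) = 15.54 W

15.54 W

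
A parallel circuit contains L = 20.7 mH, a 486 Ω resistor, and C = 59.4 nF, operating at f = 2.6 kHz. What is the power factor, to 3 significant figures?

ω = 2πf = 16340 rad/s
X_L = ωL = 338 Ω
X_C = 1/(ωC) = 1030 Ω
Parallel: admittances add. Y = 1/R + 1/(jωL) + jωC
Y = (0.00206 − j0.00199) S
|Y| = 0.00286 S → |Z| = 1/|Y| = 350 Ω, ∠Z = −∠Y = 44.0°
cos φ = cos(44.0°) = 0.719

0.719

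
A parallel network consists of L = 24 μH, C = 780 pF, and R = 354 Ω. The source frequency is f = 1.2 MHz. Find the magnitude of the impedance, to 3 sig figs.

351 Ω

ω = 2πf = 7.54e+06 rad/s
X_L = ωL = 181 Ω
X_C = 1/(ωC) = 170 Ω
Parallel: admittances add. Y = 1/R + 1/(jωL) + jωC
Y = (0.00282 + j0.000355) S
|Y| = 0.00285 S → |Z| = 1/|Y| = 351 Ω, ∠Z = −∠Y = -7.16°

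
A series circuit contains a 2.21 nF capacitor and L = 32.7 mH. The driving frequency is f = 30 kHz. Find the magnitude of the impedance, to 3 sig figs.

ω = 2πf = 188500 rad/s
X_L = ωL = 6160 Ω
X_C = 1/(ωC) = 2400 Ω
Net reactance X = X_L − X_C = 3760 Ω
Z = j3760 Ω
|Z| = √(0² + 3760²) = 3760 Ω

3760 Ω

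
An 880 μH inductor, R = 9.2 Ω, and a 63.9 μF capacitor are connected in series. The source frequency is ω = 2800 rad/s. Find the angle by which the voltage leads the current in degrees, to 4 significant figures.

-18.76°

X_L = ωL = 2.464 Ω
X_C = 1/(ωC) = 5.589 Ω
Net reactance X = X_L − X_C = -3.125 Ω
Z = 9.200 − j3.125 Ω
|Z| = √(9.200² + 3.125²) = 9.716 Ω
∠Z = arctan(-3.125/9.200) = -18.76°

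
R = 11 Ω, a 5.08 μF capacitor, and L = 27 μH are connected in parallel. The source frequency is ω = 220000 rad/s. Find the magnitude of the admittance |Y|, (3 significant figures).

X_L = ωL = 5.94 Ω
X_C = 1/(ωC) = 0.895 Ω
Parallel: admittances add. Y = 1/R + 1/(jωL) + jωC
Y = (0.0909 + j0.949) S
|Y| = 0.954 S → |Z| = 1/|Y| = 1.05 Ω, ∠Z = −∠Y = -84.5°

954 mS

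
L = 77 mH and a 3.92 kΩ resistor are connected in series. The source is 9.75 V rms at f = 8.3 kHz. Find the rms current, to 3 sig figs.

1.74 mA

ω = 2πf = 52150 rad/s
X_L = ωL = 4020 Ω
Z = 3920 + j4020 Ω
|Z| = √(3920² + 4020²) = 5610 Ω
I = V/|Z| = 9.75/5610 = 1.74 mA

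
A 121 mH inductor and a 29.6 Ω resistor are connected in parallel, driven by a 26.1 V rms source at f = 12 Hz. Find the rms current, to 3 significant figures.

ω = 2πf = 75.40 rad/s
X_L = ωL = 9.12 Ω
Parallel: admittances add. Y = 1/R + 1/(jωL)
Y = (0.0338 − j0.110) S
|Y| = 0.115 S → |Z| = 1/|Y| = 8.72 Ω, ∠Z = −∠Y = 72.9°
I = V/|Z| = 26.1/8.72 = 2.99 A

2.99 A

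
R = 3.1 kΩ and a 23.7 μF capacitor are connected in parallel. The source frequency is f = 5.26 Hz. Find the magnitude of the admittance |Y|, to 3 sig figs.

ω = 2πf = 33.05 rad/s
X_C = 1/(ωC) = 1280 Ω
Parallel: admittances add. Y = 1/R + jωC
Y = (0.000323 + j0.000783) S
|Y| = 0.000847 S → |Z| = 1/|Y| = 1180 Ω, ∠Z = −∠Y = -67.6°

847 μS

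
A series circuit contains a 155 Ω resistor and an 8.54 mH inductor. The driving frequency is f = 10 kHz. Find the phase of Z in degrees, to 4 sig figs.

73.89°

ω = 2πf = 62830 rad/s
X_L = ωL = 536.6 Ω
Z = 155.0 + j536.6 Ω
|Z| = √(155.0² + 536.6²) = 558.5 Ω
∠Z = arctan(536.6/155.0) = 73.89°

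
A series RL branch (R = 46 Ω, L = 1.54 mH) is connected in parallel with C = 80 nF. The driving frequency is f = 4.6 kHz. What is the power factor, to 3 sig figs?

0.796

ω = 2πf = 28900 rad/s
X_L = ωL = 44.5 Ω
X_C = 1/(ωC) = 432 Ω
Branch 1 (R+jX_L): Z₁ = 46.0 + j44.5 Ω, |Z₁| = 64.0 Ω
Branch 2 (−jX_C): Z₂ = −j432 Ω
Parallel: Z = Z₁Z₂/(Z₁+Z₂), |Z| = 70.9 Ω, ∠Z = 37.3°
cos φ = cos(37.3°) = 0.796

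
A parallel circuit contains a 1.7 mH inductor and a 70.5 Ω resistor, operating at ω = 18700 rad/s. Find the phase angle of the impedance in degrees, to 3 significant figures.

65.7°

X_L = ωL = 31.8 Ω
Parallel: admittances add. Y = 1/R + 1/(jωL)
Y = (0.0142 − j0.0315) S
|Y| = 0.0345 S → |Z| = 1/|Y| = 29.0 Ω, ∠Z = −∠Y = 65.7°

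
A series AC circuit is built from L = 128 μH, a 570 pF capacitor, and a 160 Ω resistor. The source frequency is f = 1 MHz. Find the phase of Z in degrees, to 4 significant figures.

73.05°

ω = 2πf = 6.283e+06 rad/s
X_L = ωL = 804.2 Ω
X_C = 1/(ωC) = 279.2 Ω
Net reactance X = X_L − X_C = 525.0 Ω
Z = 160.0 + j525.0 Ω
|Z| = √(160.0² + 525.0²) = 548.9 Ω
∠Z = arctan(525.0/160.0) = 73.05°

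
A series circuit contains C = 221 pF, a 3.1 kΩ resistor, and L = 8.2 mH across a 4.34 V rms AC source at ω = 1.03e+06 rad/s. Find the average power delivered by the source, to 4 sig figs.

2.243 mW

X_L = ωL = 8446 Ω
X_C = 1/(ωC) = 4393 Ω
Net reactance X = X_L − X_C = 4053 Ω
Z = 3100 + j4053 Ω
|Z| = √(3100² + 4053²) = 5103 Ω
∠Z = arctan(4053/3100) = 52.59°
I = V/|Z| = 850.6 μA
P = VI cos φ = 4.34 × 0.0008506 × cos(52.59°) = 2.243 mW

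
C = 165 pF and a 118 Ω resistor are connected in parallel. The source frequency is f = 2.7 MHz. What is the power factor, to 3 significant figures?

ω = 2πf = 1.696e+07 rad/s
X_C = 1/(ωC) = 357 Ω
Parallel: admittances add. Y = 1/R + jωC
Y = (0.00847 + j0.00280) S
|Y| = 0.00892 S → |Z| = 1/|Y| = 112 Ω, ∠Z = −∠Y = -18.3°
cos φ = cos(-18.3°) = 0.950

0.950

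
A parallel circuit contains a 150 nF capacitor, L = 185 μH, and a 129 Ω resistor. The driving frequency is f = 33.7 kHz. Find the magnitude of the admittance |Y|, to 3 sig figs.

9.95 mS

ω = 2πf = 211700 rad/s
X_L = ωL = 39.2 Ω
X_C = 1/(ωC) = 31.5 Ω
Parallel: admittances add. Y = 1/R + 1/(jωL) + jωC
Y = (0.00775 + j0.00623) S
|Y| = 0.00995 S → |Z| = 1/|Y| = 101 Ω, ∠Z = −∠Y = -38.8°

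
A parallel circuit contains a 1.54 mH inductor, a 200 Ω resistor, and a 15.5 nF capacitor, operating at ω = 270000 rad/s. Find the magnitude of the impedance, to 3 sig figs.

X_L = ωL = 416 Ω
X_C = 1/(ωC) = 239 Ω
Parallel: admittances add. Y = 1/R + 1/(jωL) + jωC
Y = (0.00500 + j0.00178) S
|Y| = 0.00531 S → |Z| = 1/|Y| = 188 Ω, ∠Z = −∠Y = -19.6°

188 Ω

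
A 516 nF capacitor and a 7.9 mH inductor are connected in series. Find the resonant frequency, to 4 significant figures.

2.493 kHz

ω₀ = 1/√(LC) = 1/√(0.0079 × 5.16e-07) = 15660 rad/s
f₀ = ω₀/(2π) = 2.493 kHz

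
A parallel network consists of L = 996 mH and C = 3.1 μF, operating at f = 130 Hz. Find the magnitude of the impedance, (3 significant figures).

767 Ω

ω = 2πf = 816.8 rad/s
X_L = ωL = 814 Ω
X_C = 1/(ωC) = 395 Ω
Parallel: admittances add. Y = 1/(jωL) + jωC
Y = (0 + j0.00130) S
|Y| = 0.00130 S → |Z| = 1/|Y| = 767 Ω, ∠Z = −∠Y = -90.0°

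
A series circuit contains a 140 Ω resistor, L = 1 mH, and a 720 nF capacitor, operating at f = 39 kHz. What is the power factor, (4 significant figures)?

ω = 2πf = 245000 rad/s
X_L = ωL = 245.0 Ω
X_C = 1/(ωC) = 5.668 Ω
Net reactance X = X_L − X_C = 239.4 Ω
Z = 140.0 + j239.4 Ω
|Z| = √(140.0² + 239.4²) = 277.3 Ω
∠Z = arctan(239.4/140.0) = 59.68°
cos φ = cos(59.68°) = 0.5048

0.5048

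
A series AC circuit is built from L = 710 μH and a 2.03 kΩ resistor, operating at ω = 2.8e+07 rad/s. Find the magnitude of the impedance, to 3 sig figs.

20000 Ω

X_L = ωL = 19900 Ω
Z = 2030 + j19900 Ω
|Z| = √(2030² + 19900²) = 20000 Ω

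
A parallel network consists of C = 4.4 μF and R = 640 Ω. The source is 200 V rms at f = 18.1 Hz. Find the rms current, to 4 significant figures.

328.1 mA

ω = 2πf = 113.7 rad/s
X_C = 1/(ωC) = 1998 Ω
Parallel: admittances add. Y = 1/R + jωC
Y = (0.001563 + j0.0005004) S
|Y| = 0.001641 S → |Z| = 1/|Y| = 609.5 Ω, ∠Z = −∠Y = -17.76°
I = V/|Z| = 200/609.5 = 328.1 mA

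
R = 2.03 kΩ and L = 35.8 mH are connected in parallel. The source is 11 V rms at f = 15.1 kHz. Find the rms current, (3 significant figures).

6.31 mA

ω = 2πf = 94880 rad/s
X_L = ωL = 3400 Ω
Parallel: admittances add. Y = 1/R + 1/(jωL)
Y = (0.000493 − j0.000294) S
|Y| = 0.000574 S → |Z| = 1/|Y| = 1740 Ω, ∠Z = −∠Y = 30.9°
I = V/|Z| = 11/1740 = 6.31 mA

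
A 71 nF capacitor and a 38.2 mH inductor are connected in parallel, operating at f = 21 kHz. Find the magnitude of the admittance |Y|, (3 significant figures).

ω = 2πf = 131900 rad/s
X_L = ωL = 5040 Ω
X_C = 1/(ωC) = 107 Ω
Parallel: admittances add. Y = 1/(jωL) + jωC
Y = (0 + j0.00917) S
|Y| = 0.00917 S → |Z| = 1/|Y| = 109 Ω, ∠Z = −∠Y = -90.0°

9.17 mS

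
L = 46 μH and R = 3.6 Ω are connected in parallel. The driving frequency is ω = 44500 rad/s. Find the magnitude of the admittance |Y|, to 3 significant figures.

562 mS

X_L = ωL = 2.05 Ω
Parallel: admittances add. Y = 1/R + 1/(jωL)
Y = (0.278 − j0.489) S
|Y| = 0.562 S → |Z| = 1/|Y| = 1.78 Ω, ∠Z = −∠Y = 60.4°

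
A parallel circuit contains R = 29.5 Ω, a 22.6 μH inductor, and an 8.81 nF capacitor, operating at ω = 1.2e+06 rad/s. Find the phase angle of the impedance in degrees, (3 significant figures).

X_L = ωL = 27.1 Ω
X_C = 1/(ωC) = 94.6 Ω
Parallel: admittances add. Y = 1/R + 1/(jωL) + jωC
Y = (0.0339 − j0.0263) S
|Y| = 0.0429 S → |Z| = 1/|Y| = 23.3 Ω, ∠Z = −∠Y = 37.8°

37.8°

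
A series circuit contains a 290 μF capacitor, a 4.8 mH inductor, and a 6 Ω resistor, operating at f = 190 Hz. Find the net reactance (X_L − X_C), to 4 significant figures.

ω = 2πf = 1194 rad/s
X_L = ωL = 5.730 Ω
X_C = 1/(ωC) = 2.888 Ω
X = 5.730 − 2.888 = 2.842 Ω

2.842 Ω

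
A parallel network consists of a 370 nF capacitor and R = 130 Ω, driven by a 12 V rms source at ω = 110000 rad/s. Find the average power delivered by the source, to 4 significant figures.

X_C = 1/(ωC) = 24.57 Ω
Parallel: admittances add. Y = 1/R + jωC
Y = (0.007692 + j0.04070) S
|Y| = 0.04142 S → |Z| = 1/|Y| = 24.14 Ω, ∠Z = −∠Y = -79.30°
I = V/|Z| = 497.0 mA
P = VI cos φ = 12 × 0.4970 × cos(-79.30°) = 1.108 W

1.108 W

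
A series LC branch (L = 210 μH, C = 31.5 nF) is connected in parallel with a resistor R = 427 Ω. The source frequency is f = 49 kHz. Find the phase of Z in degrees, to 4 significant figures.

ω = 2πf = 307900 rad/s
X_L = ωL = 64.65 Ω
X_C = 1/(ωC) = 103.1 Ω
Branch 1: Z₁ = R = 427.0 Ω
Branch 2 (series LC): Z₂ = j(X_L − X_C) = −j38.46 Ω
Parallel: Z = Z₁Z₂/(Z₁+Z₂), |Z| = 38.30 Ω, ∠Z = -84.85°

-84.85°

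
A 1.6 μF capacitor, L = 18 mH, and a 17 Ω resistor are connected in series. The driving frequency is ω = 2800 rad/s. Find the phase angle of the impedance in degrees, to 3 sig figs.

-84.4°

X_L = ωL = 50.4 Ω
X_C = 1/(ωC) = 223 Ω
Net reactance X = X_L − X_C = -173 Ω
Z = 17.0 − j173 Ω
|Z| = √(17.0² + 173²) = 174 Ω
∠Z = arctan(-173/17.0) = -84.4°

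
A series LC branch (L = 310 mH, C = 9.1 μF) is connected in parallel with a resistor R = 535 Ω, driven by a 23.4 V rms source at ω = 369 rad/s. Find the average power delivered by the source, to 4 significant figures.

X_L = ωL = 114.4 Ω
X_C = 1/(ωC) = 297.8 Ω
Branch 1: Z₁ = R = 535.0 Ω
Branch 2 (series LC): Z₂ = j(X_L − X_C) = −j183.4 Ω
Parallel: Z = Z₁Z₂/(Z₁+Z₂), |Z| = 173.5 Ω, ∠Z = -71.08°
I = V/|Z| = 134.9 mA
P = VI cos φ = 23.4 × 0.1349 × cos(-71.08°) = 1.023 W

1.023 W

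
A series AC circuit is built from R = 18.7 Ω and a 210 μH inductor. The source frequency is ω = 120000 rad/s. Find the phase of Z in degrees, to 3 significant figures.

53.4°

X_L = ωL = 25.2 Ω
Z = 18.7 + j25.2 Ω
|Z| = √(18.7² + 25.2²) = 31.4 Ω
∠Z = arctan(25.2/18.7) = 53.4°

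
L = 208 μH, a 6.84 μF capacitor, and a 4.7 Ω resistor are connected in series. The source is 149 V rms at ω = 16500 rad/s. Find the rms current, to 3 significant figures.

20.8 A

X_L = ωL = 3.43 Ω
X_C = 1/(ωC) = 8.86 Ω
Net reactance X = X_L − X_C = -5.43 Ω
Z = 4.70 − j5.43 Ω
|Z| = √(4.70² + 5.43²) = 7.18 Ω
I = V/|Z| = 149/7.18 = 20.8 A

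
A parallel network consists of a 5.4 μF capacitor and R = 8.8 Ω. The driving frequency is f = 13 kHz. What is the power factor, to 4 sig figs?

ω = 2πf = 81680 rad/s
X_C = 1/(ωC) = 2.267 Ω
Parallel: admittances add. Y = 1/R + jωC
Y = (0.1136 + j0.4411) S
|Y| = 0.4555 S → |Z| = 1/|Y| = 2.195 Ω, ∠Z = −∠Y = -75.55°
cos φ = cos(-75.55°) = 0.2495

0.2495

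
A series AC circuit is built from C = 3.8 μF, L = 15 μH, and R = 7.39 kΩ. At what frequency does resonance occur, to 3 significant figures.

21.1 kHz

ω₀ = 1/√(LC) = 1/√(1.5e-05 × 3.8e-06) = 132500 rad/s
f₀ = ω₀/(2π) = 21.1 kHz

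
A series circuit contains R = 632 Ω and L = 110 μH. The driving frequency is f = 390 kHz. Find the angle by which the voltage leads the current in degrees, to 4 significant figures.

ω = 2πf = 2.45e+06 rad/s
X_L = ωL = 269.5 Ω
Z = 632.0 + j269.5 Ω
|Z| = √(632.0² + 269.5²) = 687.1 Ω
∠Z = arctan(269.5/632.0) = 23.10°

23.10°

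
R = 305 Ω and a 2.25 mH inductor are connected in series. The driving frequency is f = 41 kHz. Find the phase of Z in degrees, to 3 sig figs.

ω = 2πf = 257600 rad/s
X_L = ωL = 580 Ω
Z = 305 + j580 Ω
|Z| = √(305² + 580²) = 655 Ω
∠Z = arctan(580/305) = 62.2°

62.2°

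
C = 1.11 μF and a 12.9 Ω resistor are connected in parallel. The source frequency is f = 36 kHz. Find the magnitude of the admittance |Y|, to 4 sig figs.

ω = 2πf = 226200 rad/s
X_C = 1/(ωC) = 3.983 Ω
Parallel: admittances add. Y = 1/R + jωC
Y = (0.07752 + j0.2511) S
|Y| = 0.2628 S → |Z| = 1/|Y| = 3.806 Ω, ∠Z = −∠Y = -72.84°

262.8 mS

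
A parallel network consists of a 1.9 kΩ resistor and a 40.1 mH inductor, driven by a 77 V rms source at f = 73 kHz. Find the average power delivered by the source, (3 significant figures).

3.12 W

ω = 2πf = 458700 rad/s
X_L = ωL = 18400 Ω
Parallel: admittances add. Y = 1/R + 1/(jωL)
Y = (0.000526 − j5.44e-05) S
|Y| = 0.000529 S → |Z| = 1/|Y| = 1890 Ω, ∠Z = −∠Y = 5.90°
I = V/|Z| = 40.7 mA
P = VI cos φ = 77 × 0.0407 × cos(5.90°) = 3.12 W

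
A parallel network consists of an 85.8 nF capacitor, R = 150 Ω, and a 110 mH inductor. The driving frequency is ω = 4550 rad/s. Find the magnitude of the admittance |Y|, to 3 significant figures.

X_L = ωL = 500 Ω
X_C = 1/(ωC) = 2560 Ω
Parallel: admittances add. Y = 1/R + 1/(jωL) + jωC
Y = (0.00667 − j0.00161) S
|Y| = 0.00686 S → |Z| = 1/|Y| = 146 Ω, ∠Z = −∠Y = 13.6°

6.86 mS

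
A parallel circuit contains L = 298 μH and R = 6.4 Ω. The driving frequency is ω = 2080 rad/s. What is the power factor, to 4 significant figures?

0.09640

X_L = ωL = 0.6198 Ω
Parallel: admittances add. Y = 1/R + 1/(jωL)
Y = (0.1562 − j1.613) S
|Y| = 1.621 S → |Z| = 1/|Y| = 0.6170 Ω, ∠Z = −∠Y = 84.47°
cos φ = cos(84.47°) = 0.09640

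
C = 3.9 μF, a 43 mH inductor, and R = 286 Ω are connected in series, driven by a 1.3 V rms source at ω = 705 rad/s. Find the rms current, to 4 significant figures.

X_L = ωL = 30.31 Ω
X_C = 1/(ωC) = 363.7 Ω
Net reactance X = X_L − X_C = -333.4 Ω
Z = 286.0 − j333.4 Ω
|Z| = √(286.0² + 333.4²) = 439.3 Ω
I = V/|Z| = 1.3/439.3 = 2.960 mA

2.960 mA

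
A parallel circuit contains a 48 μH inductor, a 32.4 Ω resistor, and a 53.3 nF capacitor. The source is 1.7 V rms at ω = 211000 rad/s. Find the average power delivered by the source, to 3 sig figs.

X_L = ωL = 10.1 Ω
X_C = 1/(ωC) = 88.9 Ω
Parallel: admittances add. Y = 1/R + 1/(jωL) + jωC
Y = (0.0309 − j0.0875) S
|Y| = 0.0928 S → |Z| = 1/|Y| = 10.8 Ω, ∠Z = −∠Y = 70.6°
I = V/|Z| = 158 mA
P = VI cos φ = 1.7 × 0.158 × cos(70.6°) = 89.2 mW

89.2 mW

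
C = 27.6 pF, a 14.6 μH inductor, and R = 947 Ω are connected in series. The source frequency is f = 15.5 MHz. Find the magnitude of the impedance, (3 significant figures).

ω = 2πf = 9.739e+07 rad/s
X_L = ωL = 1420 Ω
X_C = 1/(ωC) = 372 Ω
Net reactance X = X_L − X_C = 1050 Ω
Z = 947 + j1050 Ω
|Z| = √(947² + 1050²) = 1410 Ω

1410 Ω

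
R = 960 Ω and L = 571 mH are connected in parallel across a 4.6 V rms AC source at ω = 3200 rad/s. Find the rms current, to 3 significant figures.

X_L = ωL = 1830 Ω
Parallel: admittances add. Y = 1/R + 1/(jωL)
Y = (0.00104 − j0.000547) S
|Y| = 0.00118 S → |Z| = 1/|Y| = 850 Ω, ∠Z = −∠Y = 27.7°
I = V/|Z| = 4.6/850 = 5.41 mA

5.41 mA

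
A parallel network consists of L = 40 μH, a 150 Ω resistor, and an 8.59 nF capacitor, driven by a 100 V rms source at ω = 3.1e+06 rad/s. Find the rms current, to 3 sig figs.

X_L = ωL = 124 Ω
X_C = 1/(ωC) = 37.6 Ω
Parallel: admittances add. Y = 1/R + 1/(jωL) + jωC
Y = (0.00667 + j0.0186) S
|Y| = 0.0197 S → |Z| = 1/|Y| = 50.7 Ω, ∠Z = −∠Y = -70.2°
I = V/|Z| = 100/50.7 = 1.97 A

1.97 A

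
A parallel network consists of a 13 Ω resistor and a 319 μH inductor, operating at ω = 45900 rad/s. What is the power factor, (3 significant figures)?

X_L = ωL = 14.6 Ω
Parallel: admittances add. Y = 1/R + 1/(jωL)
Y = (0.0769 − j0.0683) S
|Y| = 0.103 S → |Z| = 1/|Y| = 9.72 Ω, ∠Z = −∠Y = 41.6°
cos φ = cos(41.6°) = 0.748

0.748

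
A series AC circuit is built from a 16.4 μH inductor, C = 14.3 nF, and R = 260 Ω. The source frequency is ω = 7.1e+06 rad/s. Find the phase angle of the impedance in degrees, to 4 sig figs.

X_L = ωL = 116.4 Ω
X_C = 1/(ωC) = 9.849 Ω
Net reactance X = X_L − X_C = 106.6 Ω
Z = 260.0 + j106.6 Ω
|Z| = √(260.0² + 106.6²) = 281.0 Ω
∠Z = arctan(106.6/260.0) = 22.29°

22.29°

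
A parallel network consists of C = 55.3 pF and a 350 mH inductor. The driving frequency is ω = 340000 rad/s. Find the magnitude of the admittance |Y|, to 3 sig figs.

X_L = ωL = 119000 Ω
X_C = 1/(ωC) = 53200 Ω
Parallel: admittances add. Y = 1/(jωL) + jωC
Y = (0 + j1.04e-05) S
|Y| = 1.04e-05 S → |Z| = 1/|Y| = 96200 Ω, ∠Z = −∠Y = -90.0°

10.4 μS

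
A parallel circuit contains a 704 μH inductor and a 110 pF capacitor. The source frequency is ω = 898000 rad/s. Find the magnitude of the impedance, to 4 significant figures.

X_L = ωL = 632.2 Ω
X_C = 1/(ωC) = 10120 Ω
Parallel: admittances add. Y = 1/(jωL) + jωC
Y = (0 − j0.001483) S
|Y| = 0.001483 S → |Z| = 1/|Y| = 674.3 Ω, ∠Z = −∠Y = 90.00°

674.3 Ω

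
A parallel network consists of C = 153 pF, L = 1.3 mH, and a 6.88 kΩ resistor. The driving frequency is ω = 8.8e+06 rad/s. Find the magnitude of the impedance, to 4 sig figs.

789.0 Ω

X_L = ωL = 11440 Ω
X_C = 1/(ωC) = 742.7 Ω
Parallel: admittances add. Y = 1/R + 1/(jωL) + jωC
Y = (0.0001453 + j0.001259) S
|Y| = 0.001267 S → |Z| = 1/|Y| = 789.0 Ω, ∠Z = −∠Y = -83.41°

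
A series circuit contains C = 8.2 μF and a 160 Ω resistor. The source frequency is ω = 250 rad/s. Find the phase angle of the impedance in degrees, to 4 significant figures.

X_C = 1/(ωC) = 487.8 Ω
Z = 160.0 − j487.8 Ω
|Z| = √(160.0² + 487.8²) = 513.4 Ω
∠Z = arctan(-487.8/160.0) = -71.84°

-71.84°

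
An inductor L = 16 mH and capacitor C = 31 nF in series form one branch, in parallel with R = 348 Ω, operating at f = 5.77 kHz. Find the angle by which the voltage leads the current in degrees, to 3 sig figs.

ω = 2πf = 36250 rad/s
X_L = ωL = 580 Ω
X_C = 1/(ωC) = 890 Ω
Branch 1: Z₁ = R = 348 Ω
Branch 2 (series LC): Z₂ = j(X_L − X_C) = −j310 Ω
Parallel: Z = Z₁Z₂/(Z₁+Z₂), |Z| = 231 Ω, ∠Z = -48.3°

-48.3°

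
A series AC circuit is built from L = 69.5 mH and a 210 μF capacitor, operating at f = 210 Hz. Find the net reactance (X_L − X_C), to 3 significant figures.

88.1 Ω

ω = 2πf = 1319 rad/s
X_L = ωL = 91.7 Ω
X_C = 1/(ωC) = 3.61 Ω
X = 91.7 − 3.61 = 88.1 Ω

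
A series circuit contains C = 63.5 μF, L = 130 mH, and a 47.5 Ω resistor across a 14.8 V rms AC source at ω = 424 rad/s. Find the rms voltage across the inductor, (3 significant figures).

16.1 V

X_L = ωL = 55.1 Ω
X_C = 1/(ωC) = 37.1 Ω
Net reactance X = X_L − X_C = 18.0 Ω
Z = 47.5 + j18.0 Ω
|Z| = √(47.5² + 18.0²) = 50.8 Ω
I = V/|Z| = 291 mA
V_L = I·|Z_L| = 0.291 × 55.1 = 16.1 V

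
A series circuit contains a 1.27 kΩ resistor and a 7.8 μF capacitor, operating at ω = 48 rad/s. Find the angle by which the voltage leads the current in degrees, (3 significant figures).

X_C = 1/(ωC) = 2670 Ω
Z = 1270 − j2670 Ω
|Z| = √(1270² + 2670²) = 2960 Ω
∠Z = arctan(-2670/1270) = -64.6°

-64.6°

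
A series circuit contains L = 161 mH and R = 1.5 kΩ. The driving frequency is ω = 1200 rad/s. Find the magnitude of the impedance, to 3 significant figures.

1510 Ω

X_L = ωL = 193 Ω
Z = 1500 + j193 Ω
|Z| = √(1500² + 193²) = 1510 Ω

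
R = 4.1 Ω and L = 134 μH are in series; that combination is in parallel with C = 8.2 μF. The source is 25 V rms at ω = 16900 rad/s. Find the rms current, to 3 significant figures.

X_L = ωL = 2.26 Ω
X_C = 1/(ωC) = 7.22 Ω
Branch 1 (R+jX_L): Z₁ = 4.10 + j2.26 Ω, |Z₁| = 4.68 Ω
Branch 2 (−jX_C): Z₂ = −j7.22 Ω
Parallel: Z = Z₁Z₂/(Z₁+Z₂), |Z| = 5.26 Ω, ∠Z = -10.7°
I = V/|Z| = 25/5.26 = 4.76 A

4.76 A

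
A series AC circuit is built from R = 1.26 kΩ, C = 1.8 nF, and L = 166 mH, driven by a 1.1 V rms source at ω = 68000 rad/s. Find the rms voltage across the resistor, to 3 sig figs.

X_L = ωL = 11300 Ω
X_C = 1/(ωC) = 8170 Ω
Net reactance X = X_L − X_C = 3120 Ω
Z = 1260 + j3120 Ω
|Z| = √(1260² + 3120²) = 3360 Ω
I = V/|Z| = 327 μA
V_R = I·|Z_R| = 0.000327 × 1260 = 0.412 V

0.412 V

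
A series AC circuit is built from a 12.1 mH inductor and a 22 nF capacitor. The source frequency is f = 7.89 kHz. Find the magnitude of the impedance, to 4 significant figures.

317.0 Ω

ω = 2πf = 49570 rad/s
X_L = ωL = 599.8 Ω
X_C = 1/(ωC) = 916.9 Ω
Net reactance X = X_L − X_C = -317.0 Ω
Z = − j317.0 Ω
|Z| = √(0² + 317.0²) = 317.0 Ω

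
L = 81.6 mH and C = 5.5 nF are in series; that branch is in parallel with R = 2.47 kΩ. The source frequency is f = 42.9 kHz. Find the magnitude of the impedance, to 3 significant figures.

ω = 2πf = 269500 rad/s
X_L = ωL = 22000 Ω
X_C = 1/(ωC) = 675 Ω
Branch 1: Z₁ = R = 2470 Ω
Branch 2 (series LC): Z₂ = j(X_L − X_C) = j21300 Ω
Parallel: Z = Z₁Z₂/(Z₁+Z₂), |Z| = 2450 Ω, ∠Z = 6.61°

2450 Ω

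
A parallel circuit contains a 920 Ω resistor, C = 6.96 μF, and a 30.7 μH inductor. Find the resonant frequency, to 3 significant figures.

10.9 kHz

ω₀ = 1/√(LC) = 1/√(3.07e-05 × 6.96e-06) = 68410 rad/s
f₀ = ω₀/(2π) = 10.9 kHz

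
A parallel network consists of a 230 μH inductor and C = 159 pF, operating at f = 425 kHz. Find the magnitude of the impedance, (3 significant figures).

831 Ω

ω = 2πf = 2.67e+06 rad/s
X_L = ωL = 614 Ω
X_C = 1/(ωC) = 2360 Ω
Parallel: admittances add. Y = 1/(jωL) + jωC
Y = (0 − j0.00120) S
|Y| = 0.00120 S → |Z| = 1/|Y| = 831 Ω, ∠Z = −∠Y = 90.0°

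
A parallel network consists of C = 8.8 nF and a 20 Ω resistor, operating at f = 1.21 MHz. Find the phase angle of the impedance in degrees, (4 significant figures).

ω = 2πf = 7.603e+06 rad/s
X_C = 1/(ωC) = 14.95 Ω
Parallel: admittances add. Y = 1/R + jωC
Y = (0.05000 + j0.06690) S
|Y| = 0.08352 S → |Z| = 1/|Y| = 11.97 Ω, ∠Z = −∠Y = -53.23°

-53.23°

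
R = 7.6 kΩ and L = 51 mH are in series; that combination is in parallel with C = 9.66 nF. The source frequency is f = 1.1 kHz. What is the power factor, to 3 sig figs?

0.908

ω = 2πf = 6912 rad/s
X_L = ωL = 352 Ω
X_C = 1/(ωC) = 15000 Ω
Branch 1 (R+jX_L): Z₁ = 7600 + j352 Ω, |Z₁| = 7610 Ω
Branch 2 (−jX_C): Z₂ = −j15000 Ω
Parallel: Z = Z₁Z₂/(Z₁+Z₂), |Z| = 6910 Ω, ∠Z = -24.8°
cos φ = cos(-24.8°) = 0.908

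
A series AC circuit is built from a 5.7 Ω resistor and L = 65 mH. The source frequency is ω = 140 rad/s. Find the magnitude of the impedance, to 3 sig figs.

X_L = ωL = 9.10 Ω
Z = 5.70 + j9.10 Ω
|Z| = √(5.70² + 9.10²) = 10.7 Ω

10.7 Ω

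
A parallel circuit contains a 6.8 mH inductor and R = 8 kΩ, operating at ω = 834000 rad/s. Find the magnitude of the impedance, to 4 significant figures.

4627 Ω

X_L = ωL = 5671 Ω
Parallel: admittances add. Y = 1/R + 1/(jωL)
Y = (0.0001250 − j0.0001763) S
|Y| = 0.0002161 S → |Z| = 1/|Y| = 4627 Ω, ∠Z = −∠Y = 54.67°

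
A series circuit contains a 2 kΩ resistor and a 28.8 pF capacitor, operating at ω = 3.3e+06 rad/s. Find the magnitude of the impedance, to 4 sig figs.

10710 Ω

X_C = 1/(ωC) = 10520 Ω
Z = 2000 − j10520 Ω
|Z| = √(2000² + 10520²) = 10710 Ω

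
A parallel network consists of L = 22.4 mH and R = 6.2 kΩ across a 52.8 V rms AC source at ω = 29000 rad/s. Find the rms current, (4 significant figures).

X_L = ωL = 649.6 Ω
Parallel: admittances add. Y = 1/R + 1/(jωL)
Y = (0.0001613 − j0.001539) S
|Y| = 0.001548 S → |Z| = 1/|Y| = 646.1 Ω, ∠Z = −∠Y = 84.02°
I = V/|Z| = 52.8/646.1 = 81.73 mA

81.73 mA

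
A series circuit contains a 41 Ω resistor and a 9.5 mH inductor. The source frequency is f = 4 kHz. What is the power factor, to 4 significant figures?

0.1692

ω = 2πf = 25130 rad/s
X_L = ωL = 238.8 Ω
Z = 41.00 + j238.8 Ω
|Z| = √(41.00² + 238.8²) = 242.3 Ω
∠Z = arctan(238.8/41.00) = 80.26°
cos φ = cos(80.26°) = 0.1692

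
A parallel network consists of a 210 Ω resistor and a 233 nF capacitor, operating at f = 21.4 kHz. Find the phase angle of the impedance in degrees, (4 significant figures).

-81.36°

ω = 2πf = 134500 rad/s
X_C = 1/(ωC) = 31.92 Ω
Parallel: admittances add. Y = 1/R + jωC
Y = (0.004762 + j0.03133) S
|Y| = 0.03169 S → |Z| = 1/|Y| = 31.56 Ω, ∠Z = −∠Y = -81.36°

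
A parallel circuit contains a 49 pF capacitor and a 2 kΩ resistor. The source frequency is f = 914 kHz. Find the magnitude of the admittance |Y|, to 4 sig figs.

ω = 2πf = 5.743e+06 rad/s
X_C = 1/(ωC) = 3554 Ω
Parallel: admittances add. Y = 1/R + jωC
Y = (0.0005000 + j0.0002814) S
|Y| = 0.0005737 S → |Z| = 1/|Y| = 1743 Ω, ∠Z = −∠Y = -29.37°

573.7 μS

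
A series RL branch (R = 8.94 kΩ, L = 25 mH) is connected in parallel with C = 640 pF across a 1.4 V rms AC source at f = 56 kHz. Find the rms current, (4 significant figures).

ω = 2πf = 351900 rad/s
X_L = ωL = 8796 Ω
X_C = 1/(ωC) = 4441 Ω
Branch 1 (R+jX_L): Z₁ = 8940 + j8796 Ω, |Z₁| = 12540 Ω
Branch 2 (−jX_C): Z₂ = −j4441 Ω
Parallel: Z = Z₁Z₂/(Z₁+Z₂), |Z| = 5601 Ω, ∠Z = -71.44°
I = V/|Z| = 1.4/5601 = 250.0 μA

250.0 μA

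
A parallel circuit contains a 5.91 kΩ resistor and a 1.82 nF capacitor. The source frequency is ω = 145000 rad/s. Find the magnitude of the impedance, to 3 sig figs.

X_C = 1/(ωC) = 3790 Ω
Parallel: admittances add. Y = 1/R + jωC
Y = (0.000169 + j0.000264) S
|Y| = 0.000313 S → |Z| = 1/|Y| = 3190 Ω, ∠Z = −∠Y = -57.3°

3190 Ω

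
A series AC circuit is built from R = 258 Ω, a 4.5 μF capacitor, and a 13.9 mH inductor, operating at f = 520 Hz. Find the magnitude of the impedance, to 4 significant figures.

ω = 2πf = 3267 rad/s
X_L = ωL = 45.41 Ω
X_C = 1/(ωC) = 68.01 Ω
Net reactance X = X_L − X_C = -22.60 Ω
Z = 258.0 − j22.60 Ω
|Z| = √(258.0² + 22.60²) = 259.0 Ω

259.0 Ω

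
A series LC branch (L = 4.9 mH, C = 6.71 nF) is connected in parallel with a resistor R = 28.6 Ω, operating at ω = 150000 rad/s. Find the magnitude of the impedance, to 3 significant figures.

28.4 Ω

X_L = ωL = 735 Ω
X_C = 1/(ωC) = 994 Ω
Branch 1: Z₁ = R = 28.6 Ω
Branch 2 (series LC): Z₂ = j(X_L − X_C) = −j259 Ω
Parallel: Z = Z₁Z₂/(Z₁+Z₂), |Z| = 28.4 Ω, ∠Z = -6.31°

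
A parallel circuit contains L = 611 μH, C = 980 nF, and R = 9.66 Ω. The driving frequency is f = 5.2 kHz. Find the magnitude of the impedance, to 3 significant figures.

9.52 Ω

ω = 2πf = 32670 rad/s
X_L = ωL = 20.0 Ω
X_C = 1/(ωC) = 31.2 Ω
Parallel: admittances add. Y = 1/R + 1/(jωL) + jωC
Y = (0.104 − j0.0181) S
|Y| = 0.105 S → |Z| = 1/|Y| = 9.52 Ω, ∠Z = −∠Y = 9.90°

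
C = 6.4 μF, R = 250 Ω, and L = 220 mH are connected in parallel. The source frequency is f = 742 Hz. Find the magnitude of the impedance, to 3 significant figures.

ω = 2πf = 4662 rad/s
X_L = ωL = 1030 Ω
X_C = 1/(ωC) = 33.5 Ω
Parallel: admittances add. Y = 1/R + 1/(jωL) + jωC
Y = (0.00400 + j0.0289) S
|Y| = 0.0291 S → |Z| = 1/|Y| = 34.3 Ω, ∠Z = −∠Y = -82.1°

34.3 Ω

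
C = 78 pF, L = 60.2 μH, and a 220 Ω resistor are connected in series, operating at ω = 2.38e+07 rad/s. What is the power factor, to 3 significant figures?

X_L = ωL = 1430 Ω
X_C = 1/(ωC) = 539 Ω
Net reactance X = X_L − X_C = 894 Ω
Z = 220 + j894 Ω
|Z| = √(220² + 894²) = 921 Ω
∠Z = arctan(894/220) = 76.2°
cos φ = cos(76.2°) = 0.239

0.239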